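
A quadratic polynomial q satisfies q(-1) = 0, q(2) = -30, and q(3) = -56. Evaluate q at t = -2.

Write q(t) = at^2 + bt + c. Substituting each data point gives a linear system:
  a - b + c = 0
  4a + 2b + c = -30
  9a + 3b + c = -56
Solving the system yields a = -4, b = -6, c = -2.
So q(t) = -4t² - 6t - 2.
Then q(-2) = -6.

-6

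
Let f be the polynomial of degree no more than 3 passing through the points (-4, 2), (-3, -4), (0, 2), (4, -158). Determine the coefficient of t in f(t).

-4

Write f(t) = at^3 + bt^2 + ct + d. Substituting each data point gives a linear system:
  -64a + 16b - 4c + d = 2
  -27a + 9b - 3c + d = -4
  d = 2
  64a + 16b + 4c + d = -158
Solving the system yields a = -1, b = -5, c = -4, d = 2.
So f(t) = -t^3 - 5t^2 - 4t + 2.
The coefficient of t is -4.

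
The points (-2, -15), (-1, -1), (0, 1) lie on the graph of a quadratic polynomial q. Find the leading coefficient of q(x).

-6

Write q(x) = ax^2 + bx + c. Substituting each data point gives a linear system:
  4a - 2b + c = -15
  a - b + c = -1
  c = 1
Solving the system yields a = -6, b = -4, c = 1.
So q(x) = -6x^2 - 4x + 1.
The leading coefficient is -6.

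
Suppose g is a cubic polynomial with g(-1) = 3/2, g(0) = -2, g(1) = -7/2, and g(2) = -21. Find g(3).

Using the Lagrange interpolation formula with nodes -1, 0, 1, 2:
  L_0(n) = n(n - 1)(n - 2) / -6
  L_1(n) = (n + 1)(n - 1)(n - 2) / 2
  L_2(n) = (n + 1)n(n - 2) / -2
  L_3(n) = (n + 1)n(n - 1) / 6
Then g(n) = 3/2·L_0(n) - 2·L_1(n) - 7/2·L_2(n) - 21·L_3(n).
Expanding and collecting terms gives g(n) = -3n³ + n² + (1/2)n - 2.
Evaluating at n = 3: g(3) = -145/2.

-145/2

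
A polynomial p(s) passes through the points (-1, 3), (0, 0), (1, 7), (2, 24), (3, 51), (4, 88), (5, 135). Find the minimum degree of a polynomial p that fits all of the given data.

Forward differences of the values at s = -1, 0, 1, 2, 3, 4, 5:
  p  : 3  0  7  24  51  88  135
  Δ  : -3  7  17  27  37  47
  Δ^2: 10  10  10  10  10
  Δ^3: 0  0  0  0
  Δ^4: 0  0  0
  Δ^5: 0  0
  Δ^6: 0
The second differences are constant (10) and nonzero, while all higher differences vanish, so the minimal degree is 2.

2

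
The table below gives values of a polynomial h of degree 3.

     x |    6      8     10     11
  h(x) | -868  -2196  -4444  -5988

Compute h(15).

Using the Lagrange interpolation formula with nodes 6, 8, 10, 11:
  L_0(x) = (x - 8)(x - 10)(x - 11) / -40
  L_1(x) = (x - 6)(x - 10)(x - 11) / 12
  L_2(x) = (x - 6)(x - 8)(x - 11) / -8
  L_3(x) = (x - 6)(x - 8)(x - 10) / 15
Then h(x) = -868·L_0(x) - 2196·L_1(x) - 4444·L_2(x) - 5988·L_3(x).
Expanding and collecting terms gives h(x) = -5x^3 + 5x^2 + 6x - 4.
Evaluating at x = 15: h(15) = -15664.

-15664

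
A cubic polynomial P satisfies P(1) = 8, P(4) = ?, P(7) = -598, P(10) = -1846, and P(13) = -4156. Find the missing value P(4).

-88

The 4 known points determine the degree-3 polynomial uniquely.
Write P(t) = at^3 + bt^2 + ct + d. Substituting each data point gives a linear system:
  a + b + c + d = 8
  343a + 49b + 7c + d = -598
  1000a + 100b + 10c + d = -1846
  2197a + 169b + 13c + d = -4156
Solving the system yields a = -2, b = 1, c = 5, d = 4.
So P(t) = -2t^3 + t^2 + 5t + 4.
Then P(4) = -88.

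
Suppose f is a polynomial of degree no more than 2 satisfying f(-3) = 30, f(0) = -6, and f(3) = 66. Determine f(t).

f(t) = 6t^2 + 6t - 6

Write f(t) = at^2 + bt + c. Substituting each data point gives a linear system:
  9a - 3b + c = 30
  c = -6
  9a + 3b + c = 66
Solving the system yields a = 6, b = 6, c = -6.
So f(t) = 6t² + 6t - 6.
Check: f(3) = 66. ✓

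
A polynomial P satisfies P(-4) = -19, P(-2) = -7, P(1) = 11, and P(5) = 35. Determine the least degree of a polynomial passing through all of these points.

1

Divided differences on the nodes -4, -2, 1, 5:
  order 0: -19  -7  11  35
  order 1: 6  6  6
  order 2: 0  0
  order 3: 0
The order-1 divided differences are all 6 (nonzero) and every higher order vanishes, so the data lies on a polynomial of degree exactly 1.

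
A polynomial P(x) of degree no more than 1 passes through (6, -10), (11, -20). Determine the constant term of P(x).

Write P(x) = ax + b. Substituting each data point gives a linear system:
  6a + b = -10
  11a + b = -20
Solving the system yields a = -2, b = 2.
So P(x) = -2x + 2.
The constant term is 2.

2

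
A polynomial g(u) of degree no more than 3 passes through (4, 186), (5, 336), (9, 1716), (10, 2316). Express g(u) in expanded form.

Write g(u) = au^3 + bu^2 + cu + d. Substituting each data point gives a linear system:
  64a + 16b + 4c + d = 186
  125a + 25b + 5c + d = 336
  729a + 81b + 9c + d = 1716
  1000a + 100b + 10c + d = 2316
Solving the system yields a = 2, b = 3, c = 1, d = 6.
So g(u) = 2u^3 + 3u^2 + u + 6.
Check: g(10) = 2316. ✓

g(u) = 2u^3 + 3u^2 + u + 6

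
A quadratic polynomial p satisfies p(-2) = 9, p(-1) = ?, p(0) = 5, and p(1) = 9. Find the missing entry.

5

The 3 known points determine the degree-2 polynomial uniquely.
Write p(s) = as^2 + bs + c. Substituting each data point gives a linear system:
  4a - 2b + c = 9
  c = 5
  a + b + c = 9
Solving the system yields a = 2, b = 2, c = 5.
So p(s) = 2s^2 + 2s + 5.
Then p(-1) = 5.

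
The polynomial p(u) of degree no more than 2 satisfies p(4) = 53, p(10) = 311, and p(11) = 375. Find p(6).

Write p(u) = au^2 + bu + c. Substituting each data point gives a linear system:
  16a + 4b + c = 53
  100a + 10b + c = 311
  121a + 11b + c = 375
Solving the system yields a = 3, b = 1, c = 1.
So p(u) = 3u² + u + 1.
Then p(6) = 115.

115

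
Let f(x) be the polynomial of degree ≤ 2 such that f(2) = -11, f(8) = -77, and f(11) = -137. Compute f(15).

-245

Using the Lagrange interpolation formula with nodes 2, 8, 11:
  L_0(x) = (x - 8)(x - 11) / 54
  L_1(x) = (x - 2)(x - 11) / -18
  L_2(x) = (x - 2)(x - 8) / 27
Then f(x) = -11·L_0(x) - 77·L_1(x) - 137·L_2(x).
Expanding and collecting terms gives f(x) = -x² - x - 5.
Evaluating at x = 15: f(15) = -245.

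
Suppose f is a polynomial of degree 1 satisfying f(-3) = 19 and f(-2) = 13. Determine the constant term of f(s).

1

Write f(s) = as + b. Substituting each data point gives a linear system:
  -3a + b = 19
  -2a + b = 13
Solving the system yields a = -6, b = 1.
So f(s) = -6s + 1.
The constant term is 1.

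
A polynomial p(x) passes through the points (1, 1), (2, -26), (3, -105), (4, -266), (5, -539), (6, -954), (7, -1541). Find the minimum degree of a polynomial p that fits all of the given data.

3

Forward differences of the values at x = 1, 2, 3, 4, 5, 6, 7:
  p  : 1  -26  -105  -266  -539  -954  -1541
  Δ  : -27  -79  -161  -273  -415  -587
  Δ^2: -52  -82  -112  -142  -172
  Δ^3: -30  -30  -30  -30
  Δ^4: 0  0  0
  Δ^5: 0  0
  Δ^6: 0
The third differences are constant (-30) and nonzero, while all higher differences vanish, so the minimal degree is 3.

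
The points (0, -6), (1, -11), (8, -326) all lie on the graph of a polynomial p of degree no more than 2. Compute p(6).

-186

Write p(u) = au^2 + bu + c. Substituting each data point gives a linear system:
  c = -6
  a + b + c = -11
  64a + 8b + c = -326
Solving the system yields a = -5, b = 0, c = -6.
So p(u) = -5u^2 - 6.
Then p(6) = -186.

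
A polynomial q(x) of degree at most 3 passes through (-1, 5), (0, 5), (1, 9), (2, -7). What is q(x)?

Write q(x) = ax^3 + bx^2 + cx + d. Substituting each data point gives a linear system:
  -a + b - c + d = 5
  d = 5
  a + b + c + d = 9
  8a + 4b + 2c + d = -7
Solving the system yields a = -4, b = 2, c = 6, d = 5.
So q(x) = -4x³ + 2x² + 6x + 5.
Check: q(0) = 5. ✓

q(x) = -4x^3 + 2x^2 + 6x + 5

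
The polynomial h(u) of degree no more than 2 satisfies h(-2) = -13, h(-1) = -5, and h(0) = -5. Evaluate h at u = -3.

Forward differences of the values at u = -2, -1, 0:
  h  : -13  -5  -5
  Δ  : 8  0
  Δ^2: -8
The second differences are constant, confirming degree 2.
Interpolating (Newton forward form) and evaluating at u = -3 gives h(-3) = -29.

-29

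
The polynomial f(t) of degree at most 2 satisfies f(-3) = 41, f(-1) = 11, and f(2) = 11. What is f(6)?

Using the Lagrange interpolation formula with nodes -3, -1, 2:
  L_0(t) = (t + 1)(t - 2) / 10
  L_1(t) = (t + 3)(t - 2) / -6
  L_2(t) = (t + 3)(t + 1) / 15
Then f(t) = 41·L_0(t) + 11·L_1(t) + 11·L_2(t).
Expanding and collecting terms gives f(t) = 3t^2 - 3t + 5.
Evaluating at t = 6: f(6) = 95.

95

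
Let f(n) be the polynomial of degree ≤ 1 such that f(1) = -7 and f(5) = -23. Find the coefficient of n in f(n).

-4

Write f(n) = an + b. Substituting each data point gives a linear system:
  a + b = -7
  5a + b = -23
Solving the system yields a = -4, b = -3.
So f(n) = -4n - 3.
The leading coefficient is -4.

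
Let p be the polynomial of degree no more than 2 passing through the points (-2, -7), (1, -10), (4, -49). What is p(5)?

-70

Using the Lagrange interpolation formula with nodes -2, 1, 4:
  L_0(t) = (t - 1)(t - 4) / 18
  L_1(t) = (t + 2)(t - 4) / -9
  L_2(t) = (t + 2)(t - 1) / 18
Then p(t) = -7·L_0(t) - 10·L_1(t) - 49·L_2(t).
Expanding and collecting terms gives p(t) = -2t² - 3t - 5.
Evaluating at t = 5: p(5) = -70.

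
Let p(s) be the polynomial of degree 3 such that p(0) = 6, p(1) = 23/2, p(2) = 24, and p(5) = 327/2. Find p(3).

99/2

Using the Lagrange interpolation formula with nodes 0, 1, 2, 5:
  L_0(s) = (s - 1)(s - 2)(s - 5) / -10
  L_1(s) = s(s - 2)(s - 5) / 4
  L_2(s) = s(s - 1)(s - 5) / -6
  L_3(s) = s(s - 1)(s - 2) / 60
Then p(s) = 6·L_0(s) + 23/2·L_1(s) + 24·L_2(s) + 327/2·L_3(s).
Expanding and collecting terms gives p(s) = s^3 + (1/2)s^2 + 4s + 6.
Evaluating at s = 3: p(3) = 99/2.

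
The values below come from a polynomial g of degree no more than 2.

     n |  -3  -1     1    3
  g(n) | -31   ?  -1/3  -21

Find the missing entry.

On equispaced nodes a degree-2 polynomial has vanishing third forward difference, so
  - g(-3) + 3·g(-1) - 3·g(1) + g(3) = 0.
Substituting the known values and solving for g(-1):
  3·g(-1) = -11
  g(-1) = -11/3.

-11/3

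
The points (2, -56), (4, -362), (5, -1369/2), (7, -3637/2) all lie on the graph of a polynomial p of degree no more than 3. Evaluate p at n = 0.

-2

Write p(n) = an^3 + bn^2 + cn + d. Substituting each data point gives a linear system:
  8a + 4b + 2c + d = -56
  64a + 16b + 4c + d = -362
  125a + 25b + 5c + d = -1369/2
  343a + 49b + 7c + d = -3637/2
Solving the system yields a = -5, b = -3/2, c = -4, d = -2.
So p(n) = -5n³ - (3/2)n² - 4n - 2.
Then p(0) = -2.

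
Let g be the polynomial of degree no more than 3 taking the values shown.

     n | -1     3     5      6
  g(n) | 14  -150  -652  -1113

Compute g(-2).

Write g(n) = an^3 + bn^2 + cn + d. Substituting each data point gives a linear system:
  -a + b - c + d = 14
  27a + 9b + 3c + d = -150
  125a + 25b + 5c + d = -652
  216a + 36b + 6c + d = -1113
Solving the system yields a = -5, b = 0, c = -6, d = 3.
So g(n) = -5n^3 - 6n + 3.
Then g(-2) = 55.

55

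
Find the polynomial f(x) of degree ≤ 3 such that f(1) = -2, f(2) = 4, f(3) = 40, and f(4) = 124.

Write f(x) = ax^3 + bx^2 + cx + d. Substituting each data point gives a linear system:
  a + b + c + d = -2
  8a + 4b + 2c + d = 4
  27a + 9b + 3c + d = 40
  64a + 16b + 4c + d = 124
Solving the system yields a = 3, b = -3, c = -6, d = 4.
So f(x) = 3x³ - 3x² - 6x + 4.
Check: f(2) = 4. ✓

f(x) = 3x^3 - 3x^2 - 6x + 4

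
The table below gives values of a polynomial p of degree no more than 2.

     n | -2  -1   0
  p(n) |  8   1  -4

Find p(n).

Write p(n) = an^2 + bn + c. Substituting each data point gives a linear system:
  4a - 2b + c = 8
  a - b + c = 1
  c = -4
Solving the system yields a = 1, b = -4, c = -4.
So p(n) = n^2 - 4n - 4.
Check: p(-1) = 1. ✓

p(n) = n^2 - 4n - 4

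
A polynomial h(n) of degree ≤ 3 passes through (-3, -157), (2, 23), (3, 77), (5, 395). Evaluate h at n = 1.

Using the Lagrange interpolation formula with nodes -3, 2, 3, 5:
  L_0(n) = (n - 2)(n - 3)(n - 5) / -240
  L_1(n) = (n + 3)(n - 3)(n - 5) / 15
  L_2(n) = (n + 3)(n - 2)(n - 5) / -12
  L_3(n) = (n + 3)(n - 2)(n - 3) / 48
Then h(n) = -157·L_0(n) + 23·L_1(n) + 77·L_2(n) + 395·L_3(n).
Expanding and collecting terms gives h(n) = 4n³ - 5n² + 3n + 5.
Evaluating at n = 1: h(1) = 7.

7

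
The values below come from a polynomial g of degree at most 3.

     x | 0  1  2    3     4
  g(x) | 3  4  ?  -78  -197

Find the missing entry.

-17

On equispaced nodes a degree-3 polynomial has vanishing fourth forward difference, so
  g(0) - 4·g(1) + 6·g(2) - 4·g(3) + g(4) = 0.
Substituting the known values and solving for g(2):
  6·g(2) = -102
  g(2) = -17.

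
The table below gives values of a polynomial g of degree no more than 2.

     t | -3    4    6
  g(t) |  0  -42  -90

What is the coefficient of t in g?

Write g(t) = at^2 + bt + c. Substituting each data point gives a linear system:
  9a - 3b + c = 0
  16a + 4b + c = -42
  36a + 6b + c = -90
Solving the system yields a = -2, b = -4, c = 6.
So g(t) = -2t² - 4t + 6.
The coefficient of t is -4.

-4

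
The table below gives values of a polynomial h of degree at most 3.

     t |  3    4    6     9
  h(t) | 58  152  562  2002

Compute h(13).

Write h(t) = at^3 + bt^2 + ct + d. Substituting each data point gives a linear system:
  27a + 9b + 3c + d = 58
  64a + 16b + 4c + d = 152
  216a + 36b + 6c + d = 562
  729a + 81b + 9c + d = 2002
Solving the system yields a = 3, b = -2, c = -3, d = 4.
So h(t) = 3t³ - 2t² - 3t + 4.
Then h(13) = 6218.

6218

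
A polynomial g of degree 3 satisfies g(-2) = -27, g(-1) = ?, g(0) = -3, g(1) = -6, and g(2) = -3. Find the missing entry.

On equispaced nodes a degree-3 polynomial has vanishing fourth forward difference, so
  g(-2) - 4·g(-1) + 6·g(0) - 4·g(1) + g(2) = 0.
Substituting the known values and solving for g(-1):
  -4·g(-1) = 24
  g(-1) = -6.

-6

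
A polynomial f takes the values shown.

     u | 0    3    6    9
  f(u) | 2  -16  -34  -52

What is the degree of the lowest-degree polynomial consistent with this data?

1

Forward differences of the values at u = 0, 3, 6, 9:
  f  : 2  -16  -34  -52
  Δ  : -18  -18  -18
  Δ^2: 0  0
  Δ^3: 0
The first differences are constant (-18) and nonzero, while all higher differences vanish, so the minimal degree is 1.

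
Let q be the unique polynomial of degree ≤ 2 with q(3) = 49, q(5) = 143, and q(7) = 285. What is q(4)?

Forward differences of the values at n = 3, 5, 7:
  q  : 49  143  285
  Δ  : 94  142
  Δ^2: 48
The second differences are constant, confirming degree 2.
Interpolating (Newton forward form) and evaluating at n = 4 gives q(4) = 90.

90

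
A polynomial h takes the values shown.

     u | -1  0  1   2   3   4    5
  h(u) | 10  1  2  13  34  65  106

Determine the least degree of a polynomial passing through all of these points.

2

Forward differences of the values at u = -1, 0, 1, 2, 3, 4, 5:
  h  : 10  1  2  13  34  65  106
  Δ  : -9  1  11  21  31  41
  Δ^2: 10  10  10  10  10
  Δ^3: 0  0  0  0
  Δ^4: 0  0  0
  Δ^5: 0  0
  Δ^6: 0
The second differences are constant (10) and nonzero, while all higher differences vanish, so the minimal degree is 2.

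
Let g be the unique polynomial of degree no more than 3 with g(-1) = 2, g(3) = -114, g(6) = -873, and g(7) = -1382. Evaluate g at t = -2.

31

Write g(t) = at^3 + bt^2 + ct + d. Substituting each data point gives a linear system:
  -a + b - c + d = 2
  27a + 9b + 3c + d = -114
  216a + 36b + 6c + d = -873
  343a + 49b + 7c + d = -1382
Solving the system yields a = -4, b = 0, c = -1, d = -3.
So g(t) = -4t^3 - t - 3.
Then g(-2) = 31.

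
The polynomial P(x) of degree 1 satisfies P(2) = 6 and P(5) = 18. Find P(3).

Write P(x) = ax + b. Substituting each data point gives a linear system:
  2a + b = 6
  5a + b = 18
Solving the system yields a = 4, b = -2.
So P(x) = 4x - 2.
Then P(3) = 10.

10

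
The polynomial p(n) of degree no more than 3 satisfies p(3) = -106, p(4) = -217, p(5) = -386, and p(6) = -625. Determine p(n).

p(n) = -2n^3 - 5n^2 - 2n - 1

Using the Lagrange interpolation formula with nodes 3, 4, 5, 6:
  L_0(n) = (n - 4)(n - 5)(n - 6) / -6
  L_1(n) = (n - 3)(n - 5)(n - 6) / 2
  L_2(n) = (n - 3)(n - 4)(n - 6) / -2
  L_3(n) = (n - 3)(n - 4)(n - 5) / 6
Then p(n) = -106·L_0(n) - 217·L_1(n) - 386·L_2(n) - 625·L_3(n).
Expanding and collecting terms gives p(n) = -2n^3 - 5n^2 - 2n - 1.
Check: p(5) = -386. ✓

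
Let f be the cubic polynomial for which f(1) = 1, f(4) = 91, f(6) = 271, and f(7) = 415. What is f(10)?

1135

Write f(u) = au^3 + bu^2 + cu + d. Substituting each data point gives a linear system:
  a + b + c + d = 1
  64a + 16b + 4c + d = 91
  216a + 36b + 6c + d = 271
  343a + 49b + 7c + d = 415
Solving the system yields a = 1, b = 1, c = 4, d = -5.
So f(u) = u^3 + u^2 + 4u - 5.
Then f(10) = 1135.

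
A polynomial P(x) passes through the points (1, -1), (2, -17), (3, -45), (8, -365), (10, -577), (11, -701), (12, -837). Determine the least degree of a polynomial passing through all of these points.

Divided differences on the nodes 1, 2, 3, 8, 10, 11, 12:
  order 0: -1  -17  -45  -365  -577  -701  -837
  order 1: -16  -28  -64  -106  -124  -136
  order 2: -6  -6  -6  -6  -6
  order 3: 0  0  0  0
  order 4: 0  0  0
  order 5: 0  0
  order 6: 0
The order-2 divided differences are all -6 (nonzero) and every higher order vanishes, so the data lies on a polynomial of degree exactly 2.

2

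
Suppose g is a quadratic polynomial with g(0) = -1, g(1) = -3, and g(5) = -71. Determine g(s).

Write g(s) = as^2 + bs + c. Substituting each data point gives a linear system:
  c = -1
  a + b + c = -3
  25a + 5b + c = -71
Solving the system yields a = -3, b = 1, c = -1.
So g(s) = -3s^2 + s - 1.
Check: g(1) = -3. ✓

g(s) = -3s^2 + s - 1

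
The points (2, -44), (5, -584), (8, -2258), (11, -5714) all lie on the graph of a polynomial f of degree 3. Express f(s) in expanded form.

f(s) = -4s^3 - 3s^2 - 3s + 6

Write f(s) = as^3 + bs^2 + cs + d. Substituting each data point gives a linear system:
  8a + 4b + 2c + d = -44
  125a + 25b + 5c + d = -584
  512a + 64b + 8c + d = -2258
  1331a + 121b + 11c + d = -5714
Solving the system yields a = -4, b = -3, c = -3, d = 6.
So f(s) = -4s^3 - 3s^2 - 3s + 6.
Check: f(8) = -2258. ✓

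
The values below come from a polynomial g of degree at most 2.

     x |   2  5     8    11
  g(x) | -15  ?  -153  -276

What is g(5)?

-66

On equispaced nodes a degree-2 polynomial has vanishing third forward difference, so
  - g(2) + 3·g(5) - 3·g(8) + g(11) = 0.
Substituting the known values and solving for g(5):
  3·g(5) = -198
  g(5) = -66.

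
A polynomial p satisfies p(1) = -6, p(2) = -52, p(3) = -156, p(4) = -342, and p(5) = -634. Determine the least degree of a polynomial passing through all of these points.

3

Forward differences of the values at n = 1, 2, 3, 4, 5:
  p  : -6  -52  -156  -342  -634
  Δ  : -46  -104  -186  -292
  Δ^2: -58  -82  -106
  Δ^3: -24  -24
  Δ^4: 0
The third differences are constant (-24) and nonzero, while all higher differences vanish, so the minimal degree is 3.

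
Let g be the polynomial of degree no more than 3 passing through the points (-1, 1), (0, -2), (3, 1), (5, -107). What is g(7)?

-415

Write g(t) = at^3 + bt^2 + ct + d. Substituting each data point gives a linear system:
  -a + b - c + d = 1
  d = -2
  27a + 9b + 3c + d = 1
  125a + 25b + 5c + d = -107
Solving the system yields a = -2, b = 5, c = 4, d = -2.
So g(t) = -2t³ + 5t² + 4t - 2.
Then g(7) = -415.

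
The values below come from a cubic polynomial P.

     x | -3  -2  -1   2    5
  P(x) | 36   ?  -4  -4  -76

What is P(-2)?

The 4 known points determine the degree-3 polynomial uniquely.
Write P(x) = ax^3 + bx^2 + cx + d. Substituting each data point gives a linear system:
  -27a + 9b - 3c + d = 36
  -a + b - c + d = -4
  8a + 4b + 2c + d = -4
  125a + 25b + 5c + d = -76
Solving the system yields a = -1, b = 2, c = 1, d = -6.
So P(x) = -x³ + 2x² + x - 6.
Then P(-2) = 8.

8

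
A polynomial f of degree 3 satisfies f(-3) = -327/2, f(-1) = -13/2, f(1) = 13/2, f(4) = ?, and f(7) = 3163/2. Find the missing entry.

281

The 4 known points determine the degree-3 polynomial uniquely.
Write f(t) = at^3 + bt^2 + ct + d. Substituting each data point gives a linear system:
  -27a + 9b - 3c + d = -327/2
  -a + b - c + d = -13/2
  a + b + c + d = 13/2
  343a + 49b + 7c + d = 3163/2
Solving the system yields a = 5, b = -3, c = 3/2, d = 3.
So f(t) = 5t³ - 3t² + (3/2)t + 3.
Then f(4) = 281.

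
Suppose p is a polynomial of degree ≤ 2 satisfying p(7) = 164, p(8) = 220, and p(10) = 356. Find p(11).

Using the Lagrange interpolation formula with nodes 7, 8, 10:
  L_0(s) = (s - 8)(s - 10) / 3
  L_1(s) = (s - 7)(s - 10) / -2
  L_2(s) = (s - 7)(s - 8) / 6
Then p(s) = 164·L_0(s) + 220·L_1(s) + 356·L_2(s).
Expanding and collecting terms gives p(s) = 4s^2 - 4s - 4.
Evaluating at s = 11: p(11) = 436.

436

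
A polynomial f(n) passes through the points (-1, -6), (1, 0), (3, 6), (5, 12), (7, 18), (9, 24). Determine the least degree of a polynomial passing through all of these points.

Forward differences of the values at n = -1, 1, 3, 5, 7, 9:
  f  : -6  0  6  12  18  24
  Δ  : 6  6  6  6  6
  Δ^2: 0  0  0  0
  Δ^3: 0  0  0
  Δ^4: 0  0
  Δ^5: 0
The first differences are constant (6) and nonzero, while all higher differences vanish, so the minimal degree is 1.

1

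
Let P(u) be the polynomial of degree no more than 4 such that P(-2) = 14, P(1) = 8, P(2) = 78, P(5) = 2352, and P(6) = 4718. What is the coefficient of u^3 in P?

4

Write P(u) = au^4 + bu^3 + cu^2 + du + e. Substituting each data point gives a linear system:
  16a - 8b + 4c - 2d + e = 14
  a + b + c + d + e = 8
  16a + 8b + 4c + 2d + e = 78
  625a + 125b + 25c + 5d + e = 2352
  1296a + 216b + 36c + 6d + e = 4718
Solving the system yields a = 3, b = 4, c = -1, d = 0, e = 2.
So P(u) = 3u^4 + 4u^3 - u^2 + 2.
The coefficient of u^3 is 4.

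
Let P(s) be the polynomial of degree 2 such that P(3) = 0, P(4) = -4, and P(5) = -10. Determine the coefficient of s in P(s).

Write P(s) = as^2 + bs + c. Substituting each data point gives a linear system:
  9a + 3b + c = 0
  16a + 4b + c = -4
  25a + 5b + c = -10
Solving the system yields a = -1, b = 3, c = 0.
So P(s) = -s^2 + 3s.
The coefficient of s is 3.

3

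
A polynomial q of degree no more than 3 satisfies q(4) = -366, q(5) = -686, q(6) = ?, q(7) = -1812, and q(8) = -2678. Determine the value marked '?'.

The 4 known points determine the degree-3 polynomial uniquely.
Write q(s) = as^3 + bs^2 + cs + d. Substituting each data point gives a linear system:
  64a + 16b + 4c + d = -366
  125a + 25b + 5c + d = -686
  343a + 49b + 7c + d = -1812
  512a + 64b + 8c + d = -2678
Solving the system yields a = -5, b = -1, c = -6, d = -6.
So q(s) = -5s³ - s² - 6s - 6.
Then q(6) = -1158.

-1158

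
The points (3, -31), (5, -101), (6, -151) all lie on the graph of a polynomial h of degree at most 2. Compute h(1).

-1

Write h(x) = ax^2 + bx + c. Substituting each data point gives a linear system:
  9a + 3b + c = -31
  25a + 5b + c = -101
  36a + 6b + c = -151
Solving the system yields a = -5, b = 5, c = -1.
So h(x) = -5x² + 5x - 1.
Then h(1) = -1.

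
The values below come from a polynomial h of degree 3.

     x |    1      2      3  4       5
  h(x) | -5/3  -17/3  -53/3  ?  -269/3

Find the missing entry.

-131/3

The 4 known points determine the degree-3 polynomial uniquely.
Write h(x) = ax^3 + bx^2 + cx + d. Substituting each data point gives a linear system:
  a + b + c + d = -5/3
  8a + 4b + 2c + d = -17/3
  27a + 9b + 3c + d = -53/3
  125a + 25b + 5c + d = -269/3
Solving the system yields a = -1, b = 2, c = -3, d = 1/3.
So h(x) = -x^3 + 2x^2 - 3x + 1/3.
Then h(4) = -131/3.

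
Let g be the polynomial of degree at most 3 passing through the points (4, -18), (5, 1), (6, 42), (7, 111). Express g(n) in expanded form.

g(n) = n^3 - 4n^2 - 6n + 6

Write g(n) = an^3 + bn^2 + cn + d. Substituting each data point gives a linear system:
  64a + 16b + 4c + d = -18
  125a + 25b + 5c + d = 1
  216a + 36b + 6c + d = 42
  343a + 49b + 7c + d = 111
Solving the system yields a = 1, b = -4, c = -6, d = 6.
So g(n) = n³ - 4n² - 6n + 6.
Check: g(4) = -18. ✓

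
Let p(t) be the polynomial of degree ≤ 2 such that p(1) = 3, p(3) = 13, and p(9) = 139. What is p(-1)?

Using the Lagrange interpolation formula with nodes 1, 3, 9:
  L_0(t) = (t - 3)(t - 9) / 16
  L_1(t) = (t - 1)(t - 9) / -12
  L_2(t) = (t - 1)(t - 3) / 48
Then p(t) = 3·L_0(t) + 13·L_1(t) + 139·L_2(t).
Expanding and collecting terms gives p(t) = 2t^2 - 3t + 4.
Evaluating at t = -1: p(-1) = 9.

9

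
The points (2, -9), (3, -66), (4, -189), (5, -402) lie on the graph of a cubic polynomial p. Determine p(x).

Write p(x) = ax^3 + bx^2 + cx + d. Substituting each data point gives a linear system:
  8a + 4b + 2c + d = -9
  27a + 9b + 3c + d = -66
  64a + 16b + 4c + d = -189
  125a + 25b + 5c + d = -402
Solving the system yields a = -4, b = 3, c = 4, d = 3.
So p(x) = -4x^3 + 3x^2 + 4x + 3.
Check: p(2) = -9. ✓

p(x) = -4x^3 + 3x^2 + 4x + 3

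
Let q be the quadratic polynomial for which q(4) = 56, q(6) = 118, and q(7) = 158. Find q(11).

378

Write q(u) = au^2 + bu + c. Substituting each data point gives a linear system:
  16a + 4b + c = 56
  36a + 6b + c = 118
  49a + 7b + c = 158
Solving the system yields a = 3, b = 1, c = 4.
So q(u) = 3u² + u + 4.
Then q(11) = 378.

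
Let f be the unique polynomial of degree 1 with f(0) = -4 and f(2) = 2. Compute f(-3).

-13

Write f(s) = as + b. Substituting each data point gives a linear system:
  b = -4
  2a + b = 2
Solving the system yields a = 3, b = -4.
So f(s) = 3s - 4.
Then f(-3) = -13.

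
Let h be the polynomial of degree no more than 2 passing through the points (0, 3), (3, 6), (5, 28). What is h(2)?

Write h(u) = au^2 + bu + c. Substituting each data point gives a linear system:
  c = 3
  9a + 3b + c = 6
  25a + 5b + c = 28
Solving the system yields a = 2, b = -5, c = 3.
So h(u) = 2u^2 - 5u + 3.
Then h(2) = 1.

1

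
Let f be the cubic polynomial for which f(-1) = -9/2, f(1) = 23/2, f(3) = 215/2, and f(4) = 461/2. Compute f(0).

5/2

Using the Lagrange interpolation formula with nodes -1, 1, 3, 4:
  L_0(s) = (s - 1)(s - 3)(s - 4) / -40
  L_1(s) = (s + 1)(s - 3)(s - 4) / 12
  L_2(s) = (s + 1)(s - 1)(s - 4) / -8
  L_3(s) = (s + 1)(s - 1)(s - 3) / 15
Then f(s) = -9/2·L_0(s) + 23/2·L_1(s) + 215/2·L_2(s) + 461/2·L_3(s).
Expanding and collecting terms gives f(s) = 3s³ + s² + 5s + 5/2.
Evaluating at s = 0: f(0) = 5/2.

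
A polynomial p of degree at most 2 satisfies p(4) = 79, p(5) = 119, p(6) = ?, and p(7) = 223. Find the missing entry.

The 3 known points determine the degree-2 polynomial uniquely.
Write p(n) = an^2 + bn + c. Substituting each data point gives a linear system:
  16a + 4b + c = 79
  25a + 5b + c = 119
  49a + 7b + c = 223
Solving the system yields a = 4, b = 4, c = -1.
So p(n) = 4n^2 + 4n - 1.
Then p(6) = 167.

167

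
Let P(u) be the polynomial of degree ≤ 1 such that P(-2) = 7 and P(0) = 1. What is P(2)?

-5

Write P(u) = au + b. Substituting each data point gives a linear system:
  -2a + b = 7
  b = 1
Solving the system yields a = -3, b = 1.
So P(u) = -3u + 1.
Then P(2) = -5.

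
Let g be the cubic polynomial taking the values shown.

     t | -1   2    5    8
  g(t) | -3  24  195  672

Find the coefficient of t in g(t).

4

Write g(t) = at^3 + bt^2 + ct + d. Substituting each data point gives a linear system:
  -a + b - c + d = -3
  8a + 4b + 2c + d = 24
  125a + 25b + 5c + d = 195
  512a + 64b + 8c + d = 672
Solving the system yields a = 1, b = 2, c = 4, d = 0.
So g(t) = t^3 + 2t^2 + 4t.
The coefficient of t is 4.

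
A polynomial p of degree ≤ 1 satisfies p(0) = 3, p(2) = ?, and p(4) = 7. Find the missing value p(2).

5

The 2 known points determine the degree-1 polynomial uniquely.
Write p(t) = at + b. Substituting each data point gives a linear system:
  b = 3
  4a + b = 7
Solving the system yields a = 1, b = 3.
So p(t) = t + 3.
Then p(2) = 5.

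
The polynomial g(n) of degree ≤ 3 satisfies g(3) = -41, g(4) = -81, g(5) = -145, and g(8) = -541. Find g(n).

Write g(n) = an^3 + bn^2 + cn + d. Substituting each data point gives a linear system:
  27a + 9b + 3c + d = -41
  64a + 16b + 4c + d = -81
  125a + 25b + 5c + d = -145
  512a + 64b + 8c + d = -541
Solving the system yields a = -1, b = 0, c = -3, d = -5.
So g(n) = -n³ - 3n - 5.
Check: g(3) = -41. ✓

g(n) = -n^3 - 3n - 5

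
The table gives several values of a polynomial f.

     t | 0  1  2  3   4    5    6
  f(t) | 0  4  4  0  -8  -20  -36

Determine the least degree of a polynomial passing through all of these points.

2

Forward differences of the values at t = 0, 1, 2, 3, 4, 5, 6:
  f  : 0  4  4  0  -8  -20  -36
  Δ  : 4  0  -4  -8  -12  -16
  Δ^2: -4  -4  -4  -4  -4
  Δ^3: 0  0  0  0
  Δ^4: 0  0  0
  Δ^5: 0  0
  Δ^6: 0
The second differences are constant (-4) and nonzero, while all higher differences vanish, so the minimal degree is 2.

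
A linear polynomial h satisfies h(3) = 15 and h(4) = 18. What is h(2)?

12

Write h(s) = as + b. Substituting each data point gives a linear system:
  3a + b = 15
  4a + b = 18
Solving the system yields a = 3, b = 6.
So h(s) = 3s + 6.
Then h(2) = 12.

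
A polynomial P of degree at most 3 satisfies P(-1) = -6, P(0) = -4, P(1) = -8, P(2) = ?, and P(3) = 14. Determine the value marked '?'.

-6

The 4 known points determine the degree-3 polynomial uniquely.
Write P(n) = an^3 + bn^2 + cn + d. Substituting each data point gives a linear system:
  -a + b - c + d = -6
  d = -4
  a + b + c + d = -8
  27a + 9b + 3c + d = 14
Solving the system yields a = 2, b = -3, c = -3, d = -4.
So P(n) = 2n³ - 3n² - 3n - 4.
Then P(2) = -6.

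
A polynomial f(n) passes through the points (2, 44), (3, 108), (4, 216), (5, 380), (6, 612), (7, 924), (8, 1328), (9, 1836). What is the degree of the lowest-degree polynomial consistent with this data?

3

Forward differences of the values at n = 2, 3, 4, 5, 6, 7, 8, 9:
  f  : 44  108  216  380  612  924  1328  1836
  Δ  : 64  108  164  232  312  404  508
  Δ^2: 44  56  68  80  92  104
  Δ^3: 12  12  12  12  12
  Δ^4: 0  0  0  0
  Δ^5: 0  0  0
  Δ^6: 0  0
  Δ^7: 0
The third differences are constant (12) and nonzero, while all higher differences vanish, so the minimal degree is 3.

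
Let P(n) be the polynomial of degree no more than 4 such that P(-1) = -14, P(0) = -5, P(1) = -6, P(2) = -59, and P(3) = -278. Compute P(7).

Using the Lagrange interpolation formula with nodes -1, 0, 1, 2, 3:
  L_0(n) = n(n - 1)(n - 2)(n - 3) / 24
  L_1(n) = (n + 1)(n - 1)(n - 2)(n - 3) / -6
  L_2(n) = (n + 1)n(n - 2)(n - 3) / 4
  L_3(n) = (n + 1)n(n - 1)(n - 3) / -6
  L_4(n) = (n + 1)n(n - 1)(n - 2) / 24
Then P(n) = -14·L_0(n) - 5·L_1(n) - 6·L_2(n) - 59·L_3(n) - 278·L_4(n).
Expanding and collecting terms gives P(n) = -3n⁴ - n³ - 2n² + 5n - 5.
Evaluating at n = 7: P(7) = -7614.

-7614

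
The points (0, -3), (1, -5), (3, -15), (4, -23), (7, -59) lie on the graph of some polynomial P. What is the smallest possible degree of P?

2

Divided differences on the nodes 0, 1, 3, 4, 7:
  order 0: -3  -5  -15  -23  -59
  order 1: -2  -5  -8  -12
  order 2: -1  -1  -1
  order 3: 0  0
  order 4: 0
The order-2 divided differences are all -1 (nonzero) and every higher order vanishes, so the data lies on a polynomial of degree exactly 2.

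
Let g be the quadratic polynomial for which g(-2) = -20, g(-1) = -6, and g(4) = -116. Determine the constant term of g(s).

Write g(s) = as^2 + bs + c. Substituting each data point gives a linear system:
  4a - 2b + c = -20
  a - b + c = -6
  16a + 4b + c = -116
Solving the system yields a = -6, b = -4, c = -4.
So g(s) = -6s^2 - 4s - 4.
The constant term is -4.

-4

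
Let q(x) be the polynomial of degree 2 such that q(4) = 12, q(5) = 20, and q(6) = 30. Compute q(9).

Write q(x) = ax^2 + bx + c. Substituting each data point gives a linear system:
  16a + 4b + c = 12
  25a + 5b + c = 20
  36a + 6b + c = 30
Solving the system yields a = 1, b = -1, c = 0.
So q(x) = x² - x.
Then q(9) = 72.

72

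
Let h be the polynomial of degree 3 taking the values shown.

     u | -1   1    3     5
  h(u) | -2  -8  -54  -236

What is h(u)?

Write h(u) = au^3 + bu^2 + cu + d. Substituting each data point gives a linear system:
  -a + b - c + d = -2
  a + b + c + d = -8
  27a + 9b + 3c + d = -54
  125a + 25b + 5c + d = -236
Solving the system yields a = -2, b = 1, c = -1, d = -6.
So h(u) = -2u^3 + u^2 - u - 6.
Check: h(-1) = -2. ✓

h(u) = -2u^3 + u^2 - u - 6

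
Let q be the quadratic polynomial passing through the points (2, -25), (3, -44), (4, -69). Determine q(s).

Write q(s) = as^2 + bs + c. Substituting each data point gives a linear system:
  4a + 2b + c = -25
  9a + 3b + c = -44
  16a + 4b + c = -69
Solving the system yields a = -3, b = -4, c = -5.
So q(s) = -3s² - 4s - 5.
Check: q(2) = -25. ✓

q(s) = -3s^2 - 4s - 5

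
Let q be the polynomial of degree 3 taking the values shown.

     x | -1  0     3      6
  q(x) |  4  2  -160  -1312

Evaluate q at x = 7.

Write q(x) = ax^3 + bx^2 + cx + d. Substituting each data point gives a linear system:
  -a + b - c + d = 4
  d = 2
  27a + 9b + 3c + d = -160
  216a + 36b + 6c + d = -1312
Solving the system yields a = -6, b = -1, c = 3, d = 2.
So q(x) = -6x³ - x² + 3x + 2.
Then q(7) = -2084.

-2084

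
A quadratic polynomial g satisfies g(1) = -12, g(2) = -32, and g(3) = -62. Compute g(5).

Using the Lagrange interpolation formula with nodes 1, 2, 3:
  L_0(x) = (x - 2)(x - 3) / 2
  L_1(x) = (x - 1)(x - 3) / -1
  L_2(x) = (x - 1)(x - 2) / 2
Then g(x) = -12·L_0(x) - 32·L_1(x) - 62·L_2(x).
Expanding and collecting terms gives g(x) = -5x^2 - 5x - 2.
Evaluating at x = 5: g(5) = -152.

-152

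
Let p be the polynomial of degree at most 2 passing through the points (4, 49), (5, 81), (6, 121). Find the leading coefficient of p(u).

Write p(u) = au^2 + bu + c. Substituting each data point gives a linear system:
  16a + 4b + c = 49
  25a + 5b + c = 81
  36a + 6b + c = 121
Solving the system yields a = 4, b = -4, c = 1.
So p(u) = 4u^2 - 4u + 1.
The leading coefficient is 4.

4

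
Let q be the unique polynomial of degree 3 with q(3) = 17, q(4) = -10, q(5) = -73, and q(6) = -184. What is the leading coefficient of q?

Write q(n) = an^3 + bn^2 + cn + d. Substituting each data point gives a linear system:
  27a + 9b + 3c + d = 17
  64a + 16b + 4c + d = -10
  125a + 25b + 5c + d = -73
  216a + 36b + 6c + d = -184
Solving the system yields a = -2, b = 6, c = 5, d = 2.
So q(n) = -2n^3 + 6n^2 + 5n + 2.
The leading coefficient is -2.

-2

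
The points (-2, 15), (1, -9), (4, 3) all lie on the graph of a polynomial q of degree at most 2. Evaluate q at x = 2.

-9

Forward differences of the values at x = -2, 1, 4:
  q  : 15  -9  3
  Δ  : -24  12
  Δ^2: 36
The second differences are constant, confirming degree 2.
Interpolating (Newton forward form) and evaluating at x = 2 gives q(2) = -9.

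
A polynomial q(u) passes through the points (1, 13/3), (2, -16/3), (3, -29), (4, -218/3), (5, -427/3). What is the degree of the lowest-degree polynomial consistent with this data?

3

Forward differences of the values at u = 1, 2, 3, 4, 5:
  q  : 13/3  -16/3  -29  -218/3  -427/3
  Δ  : -29/3  -71/3  -131/3  -209/3
  Δ^2: -14  -20  -26
  Δ^3: -6  -6
  Δ^4: 0
The third differences are constant (-6) and nonzero, while all higher differences vanish, so the minimal degree is 3.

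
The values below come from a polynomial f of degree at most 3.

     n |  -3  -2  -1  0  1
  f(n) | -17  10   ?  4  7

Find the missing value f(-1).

On equispaced nodes a degree-3 polynomial has vanishing fourth forward difference, so
  f(-3) - 4·f(-2) + 6·f(-1) - 4·f(0) + f(1) = 0.
Substituting the known values and solving for f(-1):
  6·f(-1) = 66
  f(-1) = 11.

11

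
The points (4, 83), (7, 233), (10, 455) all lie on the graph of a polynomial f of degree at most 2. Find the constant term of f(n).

-5

Write f(n) = an^2 + bn + c. Substituting each data point gives a linear system:
  16a + 4b + c = 83
  49a + 7b + c = 233
  100a + 10b + c = 455
Solving the system yields a = 4, b = 6, c = -5.
So f(n) = 4n² + 6n - 5.
The constant term is -5.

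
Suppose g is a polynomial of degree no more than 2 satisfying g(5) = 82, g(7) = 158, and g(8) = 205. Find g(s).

g(s) = 3s^2 + 2s - 3

Write g(s) = as^2 + bs + c. Substituting each data point gives a linear system:
  25a + 5b + c = 82
  49a + 7b + c = 158
  64a + 8b + c = 205
Solving the system yields a = 3, b = 2, c = -3.
So g(s) = 3s^2 + 2s - 3.
Check: g(7) = 158. ✓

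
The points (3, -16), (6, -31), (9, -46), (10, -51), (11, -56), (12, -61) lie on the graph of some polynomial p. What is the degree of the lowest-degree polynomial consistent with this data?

1

Divided differences on the nodes 3, 6, 9, 10, 11, 12:
  order 0: -16  -31  -46  -51  -56  -61
  order 1: -5  -5  -5  -5  -5
  order 2: 0  0  0  0
  order 3: 0  0  0
  order 4: 0  0
  order 5: 0
The order-1 divided differences are all -5 (nonzero) and every higher order vanishes, so the data lies on a polynomial of degree exactly 1.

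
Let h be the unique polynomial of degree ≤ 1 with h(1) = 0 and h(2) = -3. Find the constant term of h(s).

Write h(s) = as + b. Substituting each data point gives a linear system:
  a + b = 0
  2a + b = -3
Solving the system yields a = -3, b = 3.
So h(s) = -3s + 3.
The constant term is 3.

3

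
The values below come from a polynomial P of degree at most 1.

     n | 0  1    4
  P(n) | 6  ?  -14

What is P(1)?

1

The 2 known points determine the degree-1 polynomial uniquely.
Write P(n) = an + b. Substituting each data point gives a linear system:
  b = 6
  4a + b = -14
Solving the system yields a = -5, b = 6.
So P(n) = -5n + 6.
Then P(1) = 1.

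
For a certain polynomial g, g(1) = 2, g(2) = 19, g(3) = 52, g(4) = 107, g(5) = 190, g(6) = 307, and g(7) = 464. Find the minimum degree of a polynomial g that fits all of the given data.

Forward differences of the values at u = 1, 2, 3, 4, 5, 6, 7:
  g  : 2  19  52  107  190  307  464
  Δ  : 17  33  55  83  117  157
  Δ^2: 16  22  28  34  40
  Δ^3: 6  6  6  6
  Δ^4: 0  0  0
  Δ^5: 0  0
  Δ^6: 0
The third differences are constant (6) and nonzero, while all higher differences vanish, so the minimal degree is 3.

3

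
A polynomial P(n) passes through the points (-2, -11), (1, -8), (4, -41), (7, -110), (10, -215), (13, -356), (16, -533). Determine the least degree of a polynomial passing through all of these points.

2

Forward differences of the values at n = -2, 1, 4, 7, 10, 13, 16:
  P  : -11  -8  -41  -110  -215  -356  -533
  Δ  : 3  -33  -69  -105  -141  -177
  Δ^2: -36  -36  -36  -36  -36
  Δ^3: 0  0  0  0
  Δ^4: 0  0  0
  Δ^5: 0  0
  Δ^6: 0
The second differences are constant (-36) and nonzero, while all higher differences vanish, so the minimal degree is 2.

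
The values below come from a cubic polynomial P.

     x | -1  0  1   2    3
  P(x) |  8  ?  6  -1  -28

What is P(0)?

5

The 4 known points determine the degree-3 polynomial uniquely.
Write P(x) = ax^3 + bx^2 + cx + d. Substituting each data point gives a linear system:
  -a + b - c + d = 8
  a + b + c + d = 6
  8a + 4b + 2c + d = -1
  27a + 9b + 3c + d = -28
Solving the system yields a = -2, b = 2, c = 1, d = 5.
So P(x) = -2x³ + 2x² + x + 5.
Then P(0) = 5.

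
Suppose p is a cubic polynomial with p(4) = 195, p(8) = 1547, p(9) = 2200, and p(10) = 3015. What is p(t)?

p(t) = 3t^3 + 2t - 5

Write p(t) = at^3 + bt^2 + ct + d. Substituting each data point gives a linear system:
  64a + 16b + 4c + d = 195
  512a + 64b + 8c + d = 1547
  729a + 81b + 9c + d = 2200
  1000a + 100b + 10c + d = 3015
Solving the system yields a = 3, b = 0, c = 2, d = -5.
So p(t) = 3t³ + 2t - 5.
Check: p(4) = 195. ✓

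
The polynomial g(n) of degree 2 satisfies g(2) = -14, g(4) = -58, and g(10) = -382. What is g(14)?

Write g(n) = an^2 + bn + c. Substituting each data point gives a linear system:
  4a + 2b + c = -14
  16a + 4b + c = -58
  100a + 10b + c = -382
Solving the system yields a = -4, b = 2, c = -2.
So g(n) = -4n² + 2n - 2.
Then g(14) = -758.

-758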